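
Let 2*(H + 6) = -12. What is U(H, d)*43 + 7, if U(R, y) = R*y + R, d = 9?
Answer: -5153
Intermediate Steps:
H = -12 (H = -6 + (½)*(-12) = -6 - 6 = -12)
U(R, y) = R + R*y
U(H, d)*43 + 7 = -12*(1 + 9)*43 + 7 = -12*10*43 + 7 = -120*43 + 7 = -5160 + 7 = -5153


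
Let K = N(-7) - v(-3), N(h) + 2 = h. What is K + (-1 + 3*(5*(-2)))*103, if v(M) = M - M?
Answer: -3202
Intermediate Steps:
v(M) = 0
N(h) = -2 + h
K = -9 (K = (-2 - 7) - 1*0 = -9 + 0 = -9)
K + (-1 + 3*(5*(-2)))*103 = -9 + (-1 + 3*(5*(-2)))*103 = -9 + (-1 + 3*(-10))*103 = -9 + (-1 - 30)*103 = -9 - 31*103 = -9 - 3193 = -3202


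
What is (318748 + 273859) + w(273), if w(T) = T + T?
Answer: 593153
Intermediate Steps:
w(T) = 2*T
(318748 + 273859) + w(273) = (318748 + 273859) + 2*273 = 592607 + 546 = 593153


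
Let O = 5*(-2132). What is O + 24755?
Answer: 14095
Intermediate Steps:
O = -10660
O + 24755 = -10660 + 24755 = 14095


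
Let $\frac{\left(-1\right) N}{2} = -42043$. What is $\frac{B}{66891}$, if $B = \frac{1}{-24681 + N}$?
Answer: $\frac{1}{3973659855} \approx 2.5166 \cdot 10^{-10}$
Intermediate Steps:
$N = 84086$ ($N = \left(-2\right) \left(-42043\right) = 84086$)
$B = \frac{1}{59405}$ ($B = \frac{1}{-24681 + 84086} = \frac{1}{59405} \approx 1.6834 \cdot 10^{-5}$)
$\frac{B}{66891} = \frac{1}{59405 \cdot 66891} = \frac{1}{59405} \cdot \frac{1}{66891} = \frac{1}{3973659855}$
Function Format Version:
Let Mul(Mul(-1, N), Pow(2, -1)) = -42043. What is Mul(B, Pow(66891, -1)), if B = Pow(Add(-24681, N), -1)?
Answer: Rational(1, 3973659855) ≈ 2.5166e-10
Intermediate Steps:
N = 84086 (N = Mul(-2, -42043) = 84086)
B = Rational(1, 59405) (B = Pow(Add(-24681, 84086), -1) = Pow(59405, -1) = Rational(1, 59405) ≈ 1.6834e-5)
Mul(B, Pow(66891, -1)) = Mul(Rational(1, 59405), Pow(66891, -1)) = Mul(Rational(1, 59405), Rational(1, 66891)) = Rational(1, 3973659855)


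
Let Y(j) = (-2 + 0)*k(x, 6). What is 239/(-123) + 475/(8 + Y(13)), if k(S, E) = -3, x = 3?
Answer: 55079/1722 ≈ 31.985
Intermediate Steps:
Y(j) = 6 (Y(j) = (-2 + 0)*(-3) = -2*(-3) = 6)
239/(-123) + 475/(8 + Y(13)) = 239/(-123) + 475/(8 + 6) = 239*(-1/123) + 475/14 = -239/123 + 475*(1/14) = -239/123 + 475/14 = 55079/1722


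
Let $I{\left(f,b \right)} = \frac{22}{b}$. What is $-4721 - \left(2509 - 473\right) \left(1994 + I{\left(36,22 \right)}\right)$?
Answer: $-4066541$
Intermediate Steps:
$-4721 - \left(2509 - 473\right) \left(1994 + I{\left(36,22 \right)}\right) = -4721 - \left(2509 - 473\right) \left(1994 + \frac{22}{22}\right) = -4721 - 2036 \left(1994 + 22 \cdot \frac{1}{22}\right) = -4721 - 2036 \left(1994 + 1\right) = -4721 - 2036 \cdot 1995 = -4721 - 4061820 = -4066541$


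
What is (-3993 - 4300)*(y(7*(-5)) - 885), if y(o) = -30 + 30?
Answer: 7339305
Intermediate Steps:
y(o) = 0
(-3993 - 4300)*(y(7*(-5)) - 885) = (-3993 - 4300)*(0 - 885) = -8293*(-885) = 7339305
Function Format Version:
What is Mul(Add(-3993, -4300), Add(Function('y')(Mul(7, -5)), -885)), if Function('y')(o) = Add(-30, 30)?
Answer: 7339305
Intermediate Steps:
Function('y')(o) = 0
Mul(Add(-3993, -4300), Add(Function('y')(Mul(7, -5)), -885)) = Mul(Add(-3993, -4300), Add(0, -885)) = Mul(-8293, -885) = 7339305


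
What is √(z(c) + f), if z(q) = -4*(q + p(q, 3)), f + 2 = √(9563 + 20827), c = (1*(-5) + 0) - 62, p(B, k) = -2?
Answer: √(274 + √30390) ≈ 21.174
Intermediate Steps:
c = -67 (c = (-5 + 0) - 62 = -5 - 62 = -67)
f = -2 + √30390 (f = -2 + √(9563 + 20827) = -2 + √30390 ≈ 172.33)
z(q) = 8 - 4*q (z(q) = -4*(q - 2) = -4*(-2 + q) = 8 - 4*q)
√(z(c) + f) = √((8 - 4*(-67)) + (-2 + √30390)) = √((8 + 268) + (-2 + √30390)) = √(276 + (-2 + √30390)) = √(274 + √30390)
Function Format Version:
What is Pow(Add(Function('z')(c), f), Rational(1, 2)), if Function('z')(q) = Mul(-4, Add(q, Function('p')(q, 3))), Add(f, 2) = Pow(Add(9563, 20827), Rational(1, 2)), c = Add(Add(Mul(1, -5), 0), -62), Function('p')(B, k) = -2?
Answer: Pow(Add(274, Pow(30390, Rational(1, 2))), Rational(1, 2)) ≈ 21.174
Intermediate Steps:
c = -67 (c = Add(Add(-5, 0), -62) = Add(-5, -62) = -67)
f = Add(-2, Pow(30390, Rational(1, 2))) (f = Add(-2, Pow(Add(9563, 20827), Rational(1, 2))) = Add(-2, Pow(30390, Rational(1, 2))) ≈ 172.33)
Function('z')(q) = Add(8, Mul(-4, q)) (Function('z')(q) = Mul(-4, Add(q, -2)) = Mul(-4, Add(-2, q)) = Add(8, Mul(-4, q)))
Pow(Add(Function('z')(c), f), Rational(1, 2)) = Pow(Add(Add(8, Mul(-4, -67)), Add(-2, Pow(30390, Rational(1, 2)))), Rational(1, 2)) = Pow(Add(Add(8, 268), Add(-2, Pow(30390, Rational(1, 2)))), Rational(1, 2)) = Pow(Add(276, Add(-2, Pow(30390, Rational(1, 2)))), Rational(1, 2)) = Pow(Add(274, Pow(30390, Rational(1, 2))), Rational(1, 2))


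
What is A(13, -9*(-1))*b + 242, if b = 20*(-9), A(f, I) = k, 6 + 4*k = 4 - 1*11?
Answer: 827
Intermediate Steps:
k = -13/4 (k = -3/2 + (4 - 1*11)/4 = -3/2 + (4 - 11)/4 = -3/2 + (¼)*(-7) = -3/2 - 7/4 = -13/4 ≈ -3.2500)
A(f, I) = -13/4
b = -180
A(13, -9*(-1))*b + 242 = -13/4*(-180) + 242 = 585 + 242 = 827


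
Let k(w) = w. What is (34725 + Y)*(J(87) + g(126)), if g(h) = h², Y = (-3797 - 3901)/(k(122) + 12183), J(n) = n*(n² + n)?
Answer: 291385078475796/12305 ≈ 2.3680e+10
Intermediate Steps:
J(n) = n*(n + n²)
Y = -7698/12305 (Y = (-3797 - 3901)/(122 + 12183) = -7698/12305 ≈ -0.62560)
(34725 + Y)*(J(87) + g(126)) = (34725 - 7698/12305)*(87²*(1 + 87) + 126²) = 427283427*(7569*88 + 15876)/12305 = 427283427*(666072 + 15876)/12305 = (427283427/12305)*681948 = 291385078475796/12305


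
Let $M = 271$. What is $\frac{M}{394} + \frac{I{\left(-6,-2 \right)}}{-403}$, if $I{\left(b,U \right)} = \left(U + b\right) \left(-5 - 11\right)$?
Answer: $\frac{58781}{158782} \approx 0.3702$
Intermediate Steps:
$I{\left(b,U \right)} = - 16 U - 16 b$ ($I{\left(b,U \right)} = \left(U + b\right) \left(-16\right) = - 16 U - 16 b$)
$\frac{M}{394} + \frac{I{\left(-6,-2 \right)}}{-403} = \frac{271}{394} + \frac{\left(-16\right) \left(-2\right) - -96}{-403} = 271 \cdot \frac{1}{394} + \left(32 + 96\right) \left(- \frac{1}{403}\right) = \frac{271}{394} + 128 \left(- \frac{1}{403}\right) = \frac{271}{394} - \frac{128}{403} = \frac{58781}{158782}$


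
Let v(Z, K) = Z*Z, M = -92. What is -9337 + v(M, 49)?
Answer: -873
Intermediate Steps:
v(Z, K) = Z²
-9337 + v(M, 49) = -9337 + (-92)² = -9337 + 8464 = -873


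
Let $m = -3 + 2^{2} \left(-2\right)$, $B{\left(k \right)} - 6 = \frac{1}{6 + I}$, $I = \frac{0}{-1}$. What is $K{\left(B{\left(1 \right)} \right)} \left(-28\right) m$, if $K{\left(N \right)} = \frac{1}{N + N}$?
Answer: $\frac{924}{37} \approx 24.973$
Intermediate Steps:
$I = 0$ ($I = 0 \left(-1\right) = 0$)
$B{\left(k \right)} = \frac{37}{6}$ ($B{\left(k \right)} = 6 + \frac{1}{6 + 0} = 6 + \frac{1}{6} = \frac{37}{6}$)
$m = -11$ ($m = -3 + 4 \left(-2\right) = -3 - 8 = -11$)
$K{\left(N \right)} = \frac{1}{2 N}$
$K{\left(B{\left(1 \right)} \right)} \left(-28\right) m = \frac{1}{2 \cdot \frac{37}{6}} \left(-28\right) \left(-11\right) = \frac{1}{2} \cdot \frac{6}{37} \left(-28\right) \left(-11\right) = \frac{3}{37} \left(-28\right) \left(-11\right) = \left(- \frac{84}{37}\right) \left(-11\right) = \frac{924}{37}$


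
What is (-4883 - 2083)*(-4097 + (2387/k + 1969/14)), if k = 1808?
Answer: 174341380401/6328 ≈ 2.7551e+7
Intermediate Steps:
(-4883 - 2083)*(-4097 + (2387/k + 1969/14)) = (-4883 - 2083)*(-4097 + (2387/1808 + 1969/14)) = -6966*(-4097 + (2387*(1/1808) + 1969*(1/14))) = -6966*(-4097 + (2387/1808 + 1969/14)) = -6966*(-4097 + 1796685/12656) = -6966*(-50054947/12656) = 174341380401/6328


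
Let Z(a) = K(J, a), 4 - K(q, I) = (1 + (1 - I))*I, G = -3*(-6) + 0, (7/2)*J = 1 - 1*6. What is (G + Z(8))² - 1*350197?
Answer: -345297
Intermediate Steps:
J = -10/7 (J = 2*(1 - 1*6)/7 = 2*(1 - 6)/7 = (2/7)*(-5) = -10/7 ≈ -1.4286)
G = 18 (G = 18 + 0 = 18)
K(q, I) = 4 - I*(2 - I) (K(q, I) = 4 - (1 + (1 - I))*I = 4 - (2 - I)*I = 4 - I*(2 - I))
Z(a) = 4 + a² - 2*a
(G + Z(8))² - 1*350197 = (18 + (4 + 8² - 2*8))² - 1*350197 = (18 + (4 + 64 - 16))² - 350197 = (18 + 52)² - 350197 = 70² - 350197 = 4900 - 350197 = -345297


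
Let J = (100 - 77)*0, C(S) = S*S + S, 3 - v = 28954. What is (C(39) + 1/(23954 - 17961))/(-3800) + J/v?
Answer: -9349081/22773400 ≈ -0.41053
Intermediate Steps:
v = -28951 (v = 3 - 1*28954 = 3 - 28954 = -28951)
C(S) = S + S² (C(S) = S² + S = S + S²)
J = 0 (J = 23*0 = 0)
(C(39) + 1/(23954 - 17961))/(-3800) + J/v = (39*(1 + 39) + 1/(23954 - 17961))/(-3800) + 0/(-28951) = (39*40 + 1/5993)*(-1/3800) + 0*(-1/28951) = (1560 + 1/5993)*(-1/3800) + 0 = (9349081/5993)*(-1/3800) + 0 = -9349081/22773400 + 0 = -9349081/22773400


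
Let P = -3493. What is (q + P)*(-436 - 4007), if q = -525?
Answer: 17851974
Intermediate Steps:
(q + P)*(-436 - 4007) = (-525 - 3493)*(-436 - 4007) = -4018*(-4443) = 17851974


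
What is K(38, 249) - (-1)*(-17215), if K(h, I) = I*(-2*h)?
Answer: -36139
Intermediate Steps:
K(h, I) = -2*I*h
K(38, 249) - (-1)*(-17215) = -2*249*38 - (-1)*(-17215) = -18924 - 1*17215 = -18924 - 17215 = -36139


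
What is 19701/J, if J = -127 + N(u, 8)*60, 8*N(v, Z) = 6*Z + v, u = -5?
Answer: 39402/391 ≈ 100.77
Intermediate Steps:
N(v, Z) = v/8 + 3*Z/4 (N(v, Z) = (6*Z + v)/8 = (v + 6*Z)/8 = v/8 + 3*Z/4)
J = 391/2 (J = -127 + ((⅛)*(-5) + (¾)*8)*60 = -127 + (-5/8 + 6)*60 = -127 + (43/8)*60 = -127 + 645/2 = 391/2 ≈ 195.50)
19701/J = 19701/(391/2) = 19701*(2/391) = 39402/391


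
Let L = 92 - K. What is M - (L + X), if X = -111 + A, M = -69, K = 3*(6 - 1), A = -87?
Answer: 52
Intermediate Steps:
K = 15 (K = 3*5 = 15)
L = 77 (L = 92 - 1*15 = 92 - 15 = 77)
X = -198 (X = -111 - 87 = -198)
M - (L + X) = -69 - (77 - 198) = -69 - 1*(-121) = -69 + 121 = 52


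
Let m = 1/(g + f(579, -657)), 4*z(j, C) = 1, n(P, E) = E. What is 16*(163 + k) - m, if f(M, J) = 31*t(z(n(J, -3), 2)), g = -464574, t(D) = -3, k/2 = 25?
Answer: 1583585137/464667 ≈ 3408.0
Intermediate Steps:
k = 50 (k = 2*25 = 50)
z(j, C) = 1/4 (z(j, C) = (1/4)*1 = 1/4)
f(M, J) = -93 (f(M, J) = 31*(-3) = -93)
m = -1/464667 (m = 1/(-464574 - 93) = 1/(-464667) = -1/464667 ≈ -2.1521e-6)
16*(163 + k) - m = 16*(163 + 50) - 1*(-1/464667) = 16*213 + 1/464667 = 3408 + 1/464667 = 1583585137/464667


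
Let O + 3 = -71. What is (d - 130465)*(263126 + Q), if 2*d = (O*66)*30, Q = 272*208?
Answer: -65131289950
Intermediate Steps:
O = -74 (O = -3 - 71 = -74)
Q = 56576
d = -73260 (d = (-74*66*30)/2 = (-4884*30)/2 = (1/2)*(-146520) = -73260)
(d - 130465)*(263126 + Q) = (-73260 - 130465)*(263126 + 56576) = -203725*319702 = -65131289950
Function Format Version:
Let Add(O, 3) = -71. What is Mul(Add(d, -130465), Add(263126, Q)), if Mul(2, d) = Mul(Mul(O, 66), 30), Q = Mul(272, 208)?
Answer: -65131289950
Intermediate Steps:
O = -74 (O = Add(-3, -71) = -74)
Q = 56576
d = -73260 (d = Mul(Rational(1, 2), Mul(Mul(-74, 66), 30)) = Mul(Rational(1, 2), Mul(-4884, 30)) = Mul(Rational(1, 2), -146520) = -73260)
Mul(Add(d, -130465), Add(263126, Q)) = Mul(Add(-73260, -130465), Add(263126, 56576)) = Mul(-203725, 319702) = -65131289950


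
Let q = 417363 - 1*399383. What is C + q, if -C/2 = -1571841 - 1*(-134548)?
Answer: 2892566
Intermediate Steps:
q = 17980 (q = 417363 - 399383 = 17980)
C = 2874586 (C = -2*(-1571841 - 1*(-134548)) = -2*(-1571841 + 134548) = -2*(-1437293) = 2874586)
C + q = 2874586 + 17980 = 2892566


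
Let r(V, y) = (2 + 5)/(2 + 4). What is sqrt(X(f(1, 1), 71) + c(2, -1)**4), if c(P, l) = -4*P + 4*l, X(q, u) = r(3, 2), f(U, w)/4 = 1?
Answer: sqrt(746538)/6 ≈ 144.00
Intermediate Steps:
f(U, w) = 4 (f(U, w) = 4*1 = 4)
r(V, y) = 7/6
X(q, u) = 7/6
sqrt(X(f(1, 1), 71) + c(2, -1)**4) = sqrt(7/6 + (-4*2 + 4*(-1))**4) = sqrt(7/6 + (-8 - 4)**4) = sqrt(7/6 + (-12)**4) = sqrt(7/6 + 20736) = sqrt(124423/6) = sqrt(746538)/6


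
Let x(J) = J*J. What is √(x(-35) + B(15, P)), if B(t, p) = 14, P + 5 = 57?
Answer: √1239 ≈ 35.199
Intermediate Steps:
P = 52 (P = -5 + 57 = 52)
x(J) = J²
√(x(-35) + B(15, P)) = √((-35)² + 14) = √(1225 + 14) = √1239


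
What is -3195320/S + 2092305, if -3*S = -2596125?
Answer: 362125048811/173075 ≈ 2.0923e+6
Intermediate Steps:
S = 865375 (S = -⅓*(-2596125) = 865375)
-3195320/S + 2092305 = -3195320/865375 + 2092305 = -3195320*1/865375 + 2092305 = -639064/173075 + 2092305 = 362125048811/173075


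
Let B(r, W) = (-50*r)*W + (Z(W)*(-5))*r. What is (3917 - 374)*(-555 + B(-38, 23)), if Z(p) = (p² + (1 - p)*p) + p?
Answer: 183828555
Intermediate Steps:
Z(p) = p + p² + p*(1 - p) (Z(p) = (p² + p*(1 - p)) + p = p + p² + p*(1 - p))
B(r, W) = -60*W*r (B(r, W) = (-50*r)*W + ((2*W)*(-5))*r = -50*W*r + (-10*W)*r = -50*W*r - 10*W*r = -60*W*r)
(3917 - 374)*(-555 + B(-38, 23)) = (3917 - 374)*(-555 - 60*23*(-38)) = 3543*(-555 + 52440) = 3543*51885 = 183828555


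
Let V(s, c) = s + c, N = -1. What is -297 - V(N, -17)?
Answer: -279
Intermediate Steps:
V(s, c) = c + s
-297 - V(N, -17) = -297 - (-17 - 1) = -297 - 1*(-18) = -297 + 18 = -279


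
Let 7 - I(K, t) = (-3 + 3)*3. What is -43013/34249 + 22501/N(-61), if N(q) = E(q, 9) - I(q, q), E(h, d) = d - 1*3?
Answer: -770679762/34249 ≈ -22502.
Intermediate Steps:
E(h, d) = -3 + d (E(h, d) = d - 3 = -3 + d)
I(K, t) = 7 (I(K, t) = 7 - (-3 + 3)*3 = 7 - 0*3 = 7 - 1*0 = 7 + 0 = 7)
N(q) = -1 (N(q) = (-3 + 9) - 1*7 = 6 - 7 = -1)
-43013/34249 + 22501/N(-61) = -43013/34249 + 22501/(-1) = -43013*1/34249 + 22501*(-1) = -43013/34249 - 22501 = -770679762/34249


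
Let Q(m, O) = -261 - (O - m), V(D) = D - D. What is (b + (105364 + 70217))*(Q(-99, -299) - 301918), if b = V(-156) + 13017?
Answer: -56952635442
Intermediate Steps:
V(D) = 0
Q(m, O) = -261 + m - O (Q(m, O) = -261 + (m - O) = -261 + m - O)
b = 13017 (b = 0 + 13017 = 13017)
(b + (105364 + 70217))*(Q(-99, -299) - 301918) = (13017 + (105364 + 70217))*((-261 - 99 - 1*(-299)) - 301918) = (13017 + 175581)*((-261 - 99 + 299) - 301918) = 188598*(-61 - 301918) = 188598*(-301979) = -56952635442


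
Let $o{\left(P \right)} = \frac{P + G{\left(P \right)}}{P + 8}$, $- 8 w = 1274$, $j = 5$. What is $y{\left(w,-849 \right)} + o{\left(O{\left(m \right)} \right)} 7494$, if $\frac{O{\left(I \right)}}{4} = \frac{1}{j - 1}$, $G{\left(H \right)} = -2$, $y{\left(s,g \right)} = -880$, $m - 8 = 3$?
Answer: $- \frac{5138}{3} \approx -1712.7$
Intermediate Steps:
$m = 11$ ($m = 8 + 3 = 11$)
$w = - \frac{637}{4}$ ($w = \left(- \frac{1}{8}\right) 1274 = - \frac{637}{4} \approx -159.25$)
$O{\left(I \right)} = 1$ ($O{\left(I \right)} = \frac{4}{5 - 1} = \frac{4}{4} = 4 \cdot \frac{1}{4} = 1$)
$o{\left(P \right)} = \frac{-2 + P}{8 + P}$ ($o{\left(P \right)} = \frac{P - 2}{P + 8} = \frac{-2 + P}{8 + P}$)
$y{\left(w,-849 \right)} + o{\left(O{\left(m \right)} \right)} 7494 = -880 + \frac{-2 + 1}{8 + 1} \cdot 7494 = -880 + \frac{1}{9} \left(-1\right) 7494 = -880 - \frac{2498}{3} = - \frac{5138}{3}$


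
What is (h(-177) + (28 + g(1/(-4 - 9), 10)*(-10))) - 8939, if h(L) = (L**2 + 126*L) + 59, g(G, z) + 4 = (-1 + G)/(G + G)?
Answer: 145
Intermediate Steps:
g(G, z) = -4 + (-1 + G)/(2*G) (g(G, z) = -4 + (-1 + G)/(G + G) = -4 + (-1 + G)/((2*G)) = -4 + (-1 + G)*(1/(2*G)) = -4 + (-1 + G)/(2*G))
h(L) = 59 + L**2 + 126*L
(h(-177) + (28 + g(1/(-4 - 9), 10)*(-10))) - 8939 = ((59 + (-177)**2 + 126*(-177)) + (28 + ((-1 - 7/(-4 - 9))/(2*(1/(-4 - 9))))*(-10))) - 8939 = ((59 + 31329 - 22302) + (28 + ((-1 - 7/(-13))/(2*(1/(-13))))*(-10))) - 8939 = (9086 + (28 + ((-1 - 7*(-1/13))/(2*(-1/13)))*(-10))) - 8939 = (9086 + (28 + ((1/2)*(-13)*(-1 + 7/13))*(-10))) - 8939 = (9086 + (28 + ((1/2)*(-13)*(-6/13))*(-10))) - 8939 = (9086 + (28 + 3*(-10))) - 8939 = (9086 + (28 - 30)) - 8939 = (9086 - 2) - 8939 = 9084 - 8939 = 145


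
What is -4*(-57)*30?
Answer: 6840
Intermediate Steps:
-4*(-57)*30 = 228*30 = 6840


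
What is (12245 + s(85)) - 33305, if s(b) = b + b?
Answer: -20890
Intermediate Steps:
s(b) = 2*b
(12245 + s(85)) - 33305 = (12245 + 2*85) - 33305 = (12245 + 170) - 33305 = 12415 - 33305 = -20890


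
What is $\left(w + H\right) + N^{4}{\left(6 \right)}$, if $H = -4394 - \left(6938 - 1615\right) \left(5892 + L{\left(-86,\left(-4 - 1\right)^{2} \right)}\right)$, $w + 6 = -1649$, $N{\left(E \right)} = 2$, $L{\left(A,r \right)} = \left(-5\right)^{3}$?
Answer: $-30703774$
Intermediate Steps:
$L{\left(A,r \right)} = -125$
$w = -1655$ ($w = -6 - 1649 = -1655$)
$H = -30702135$ ($H = -4394 - \left(6938 - 1615\right) \left(5892 - 125\right) = -4394 - 5323 \cdot 5767 = -4394 - 30697741 = -30702135$)
$\left(w + H\right) + N^{4}{\left(6 \right)} = \left(-1655 - 30702135\right) + 2^{4} = -30703790 + 16 = -30703774$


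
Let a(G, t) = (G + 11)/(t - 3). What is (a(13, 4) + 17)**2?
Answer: 1681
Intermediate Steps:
a(G, t) = (11 + G)/(-3 + t)
(a(13, 4) + 17)**2 = ((11 + 13)/(-3 + 4) + 17)**2 = (24/1 + 17)**2 = (1*24 + 17)**2 = (24 + 17)**2 = 41**2 = 1681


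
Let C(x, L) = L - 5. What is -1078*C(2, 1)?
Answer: 4312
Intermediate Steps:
C(x, L) = -5 + L
-1078*C(2, 1) = -1078*(-5 + 1) = -1078*(-4) = 4312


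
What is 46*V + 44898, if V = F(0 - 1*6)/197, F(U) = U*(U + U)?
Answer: 8848218/197 ≈ 44915.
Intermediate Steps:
F(U) = 2*U² (F(U) = U*(2*U) = 2*U²)
V = 72/197 (V = (2*(0 - 1*6)²)/197 = (2*(0 - 6)²)*(1/197) = (2*(-6)²)*(1/197) = (2*36)*(1/197) = 72*(1/197) = 72/197 ≈ 0.36548)
46*V + 44898 = 46*(72/197) + 44898 = 3312/197 + 44898 = 8848218/197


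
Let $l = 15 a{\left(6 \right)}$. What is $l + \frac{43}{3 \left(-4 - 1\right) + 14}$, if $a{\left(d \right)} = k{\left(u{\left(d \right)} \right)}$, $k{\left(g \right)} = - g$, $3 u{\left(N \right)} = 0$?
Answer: $-43$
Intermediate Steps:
$u{\left(N \right)} = 0$ ($u{\left(N \right)} = \frac{1}{3} \cdot 0 = 0$)
$a{\left(d \right)} = 0$ ($a{\left(d \right)} = \left(-1\right) 0 = 0$)
$l = 0$ ($l = 15 \cdot 0 = 0$)
$l + \frac{43}{3 \left(-4 - 1\right) + 14} = 0 + \frac{43}{3 \left(-4 - 1\right) + 14} = 0 + \frac{43}{3 \left(-5\right) + 14} = 0 + \frac{43}{-15 + 14} = 0 + \frac{43}{-1} = 0 + 43 \left(-1\right) = 0 - 43 = -43$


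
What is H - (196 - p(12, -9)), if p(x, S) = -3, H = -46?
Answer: -245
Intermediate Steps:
H - (196 - p(12, -9)) = -46 - (196 - 1*(-3)) = -46 - (196 + 3) = -46 - 1*199 = -46 - 199 = -245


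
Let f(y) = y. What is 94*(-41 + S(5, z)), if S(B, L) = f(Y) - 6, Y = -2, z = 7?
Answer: -4606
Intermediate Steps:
S(B, L) = -8 (S(B, L) = -2 - 6 = -8)
94*(-41 + S(5, z)) = 94*(-41 - 8) = 94*(-49) = -4606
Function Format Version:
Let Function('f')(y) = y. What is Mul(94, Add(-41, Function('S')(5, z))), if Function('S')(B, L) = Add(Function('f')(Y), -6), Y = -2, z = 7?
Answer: -4606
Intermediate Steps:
Function('S')(B, L) = -8 (Function('S')(B, L) = Add(-2, -6) = -8)
Mul(94, Add(-41, Function('S')(5, z))) = Mul(94, Add(-41, -8)) = Mul(94, -49) = -4606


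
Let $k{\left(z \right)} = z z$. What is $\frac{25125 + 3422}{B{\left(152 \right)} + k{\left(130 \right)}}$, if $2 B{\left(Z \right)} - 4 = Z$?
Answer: $\frac{28547}{16978} \approx 1.6814$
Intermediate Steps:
$B{\left(Z \right)} = 2 + \frac{Z}{2}$
$k{\left(z \right)} = z^{2}$
$\frac{25125 + 3422}{B{\left(152 \right)} + k{\left(130 \right)}} = \frac{25125 + 3422}{\left(2 + \frac{1}{2} \cdot 152\right) + 130^{2}} = \frac{28547}{\left(2 + 76\right) + 16900} = \frac{28547}{78 + 16900} = \frac{28547}{16978}$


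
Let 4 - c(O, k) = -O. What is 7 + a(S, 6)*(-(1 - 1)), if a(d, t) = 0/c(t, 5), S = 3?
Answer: 7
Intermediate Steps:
c(O, k) = 4 + O (c(O, k) = 4 - (-1)*O = 4 + O)
a(d, t) = 0 (a(d, t) = 0/(4 + t) = 0)
7 + a(S, 6)*(-(1 - 1)) = 7 + 0*(-(1 - 1)) = 7 + 0*(-1*0) = 7 + 0*0 = 7 + 0 = 7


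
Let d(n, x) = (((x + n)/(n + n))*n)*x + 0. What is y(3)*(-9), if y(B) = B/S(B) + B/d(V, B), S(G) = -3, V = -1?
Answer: 0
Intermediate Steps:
d(n, x) = x*(n/2 + x/2) (d(n, x) = (((n + x)/((2*n)))*n)*x + 0 = (((n + x)*(1/(2*n)))*n)*x + 0 = (((n + x)/(2*n))*n)*x + 0 = (n/2 + x/2)*x + 0 = x*(n/2 + x/2) + 0 = x*(n/2 + x/2))
y(B) = 2/(-1 + B) - B/3 (y(B) = B/(-3) + B/((B*(-1 + B)/2)) = B*(-⅓) + B*(2/(B*(-1 + B))) = -B/3 + 2/(-1 + B) = 2/(-1 + B) - B/3)
y(3)*(-9) = ((6 - 1*3*(-1 + 3))/(3*(-1 + 3)))*(-9) = ((⅓)*(6 - 1*3*2)/2)*(-9) = ((⅓)*(½)*(6 - 6))*(-9) = ((⅓)*(½)*0)*(-9) = 0*(-9) = 0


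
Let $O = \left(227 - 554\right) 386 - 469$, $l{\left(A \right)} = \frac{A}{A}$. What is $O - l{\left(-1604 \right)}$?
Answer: $-126692$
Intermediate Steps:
$l{\left(A \right)} = 1$
$O = -126691$ ($O = \left(-327\right) 386 - 469 = -126222 - 469 = -126691$)
$O - l{\left(-1604 \right)} = -126691 - 1 = -126692$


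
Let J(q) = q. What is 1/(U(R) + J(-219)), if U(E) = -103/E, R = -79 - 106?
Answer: -185/40412 ≈ -0.0045778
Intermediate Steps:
R = -185
1/(U(R) + J(-219)) = 1/(-103/(-185) - 219) = 1/(-103*(-1/185) - 219) = 1/(103/185 - 219) = 1/(-40412/185) = -185/40412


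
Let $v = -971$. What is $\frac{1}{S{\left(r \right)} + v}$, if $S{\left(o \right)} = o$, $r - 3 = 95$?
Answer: $- \frac{1}{873} \approx -0.0011455$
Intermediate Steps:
$r = 98$ ($r = 3 + 95 = 98$)
$\frac{1}{S{\left(r \right)} + v} = \frac{1}{98 - 971} = \frac{1}{-873} = - \frac{1}{873}$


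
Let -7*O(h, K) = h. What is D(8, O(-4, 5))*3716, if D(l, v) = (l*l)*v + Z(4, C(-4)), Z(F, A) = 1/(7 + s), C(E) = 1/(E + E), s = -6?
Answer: 977308/7 ≈ 1.3962e+5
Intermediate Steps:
O(h, K) = -h/7
C(E) = 1/(2*E)
Z(F, A) = 1 (Z(F, A) = 1/(7 - 6) = 1/1 = 1)
D(l, v) = 1 + v*l² (D(l, v) = (l*l)*v + 1 = l²*v + 1 = v*l² + 1 = 1 + v*l²)
D(8, O(-4, 5))*3716 = (1 - ⅐*(-4)*8²)*3716 = (1 + (4/7)*64)*3716 = (1 + 256/7)*3716 = (263/7)*3716 = 977308/7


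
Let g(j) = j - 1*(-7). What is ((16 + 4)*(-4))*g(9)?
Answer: -1280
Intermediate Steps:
g(j) = 7 + j (g(j) = j + 7 = 7 + j)
((16 + 4)*(-4))*g(9) = ((16 + 4)*(-4))*(7 + 9) = (20*(-4))*16 = -80*16 = -1280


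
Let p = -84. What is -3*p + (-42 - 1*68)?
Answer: 142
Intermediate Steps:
-3*p + (-42 - 1*68) = -3*(-84) + (-42 - 1*68) = 252 + (-42 - 68) = 252 - 110 = 142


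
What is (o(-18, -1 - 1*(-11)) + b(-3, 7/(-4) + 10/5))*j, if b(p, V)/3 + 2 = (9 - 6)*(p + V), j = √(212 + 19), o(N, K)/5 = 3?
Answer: -63*√231/4 ≈ -239.38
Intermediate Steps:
o(N, K) = 15 (o(N, K) = 5*3 = 15)
j = √231 ≈ 15.199
b(p, V) = -6 + 9*V + 9*p (b(p, V) = -6 + 3*((9 - 6)*(p + V)) = -6 + 3*(3*(V + p)) = -6 + 3*(3*V + 3*p) = -6 + (9*V + 9*p) = -6 + 9*V + 9*p)
(o(-18, -1 - 1*(-11)) + b(-3, 7/(-4) + 10/5))*j = (15 + (-6 + 9*(7/(-4) + 10/5) + 9*(-3)))*√231 = (15 + (-6 + 9*(7*(-¼) + 10*(⅕)) - 27))*√231 = (15 + (-6 + 9*(-7/4 + 2) - 27))*√231 = (15 + (-6 + 9*(¼) - 27))*√231 = (15 + (-6 + 9/4 - 27))*√231 = (15 - 123/4)*√231 = -63*√231/4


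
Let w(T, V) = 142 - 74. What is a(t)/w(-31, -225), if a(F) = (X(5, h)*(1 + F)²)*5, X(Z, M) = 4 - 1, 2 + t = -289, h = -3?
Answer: 315375/17 ≈ 18551.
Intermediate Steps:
t = -291 (t = -2 - 289 = -291)
X(Z, M) = 3
w(T, V) = 68
a(F) = 15*(1 + F)² (a(F) = (3*(1 + F)²)*5 = 15*(1 + F)²)
a(t)/w(-31, -225) = (15*(1 - 291)²)/68 = (15*(-290)²)*(1/68) = (15*84100)*(1/68) = 1261500*(1/68) = 315375/17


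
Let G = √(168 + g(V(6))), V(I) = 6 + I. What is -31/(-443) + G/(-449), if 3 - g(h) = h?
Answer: 31/443 - √159/449 ≈ 0.041894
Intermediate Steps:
g(h) = 3 - h
G = √159 (G = √(168 + (3 - (6 + 6))) = √(168 + (3 - 1*12)) = √(168 + (3 - 12)) = √(168 - 9) = √159 ≈ 12.610)
-31/(-443) + G/(-449) = -31/(-443) + √159/(-449) = -31*(-1/443) + √159*(-1/449) = 31/443 - √159/449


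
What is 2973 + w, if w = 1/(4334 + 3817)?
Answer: 24232924/8151 ≈ 2973.0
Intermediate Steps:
w = 1/8151 ≈ 0.00012268
2973 + w = 2973 + 1/8151 = 24232924/8151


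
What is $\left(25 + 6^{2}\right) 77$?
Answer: $4697$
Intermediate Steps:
$\left(25 + 6^{2}\right) 77 = \left(25 + 36\right) 77 = 61 \cdot 77 = 4697$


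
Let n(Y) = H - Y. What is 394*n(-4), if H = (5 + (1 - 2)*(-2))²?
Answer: 20882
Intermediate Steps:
H = 49 (H = (5 - 1*(-2))² = (5 + 2)² = 7² = 49)
n(Y) = 49 - Y
394*n(-4) = 394*(49 - 1*(-4)) = 394*(49 + 4) = 394*53 = 20882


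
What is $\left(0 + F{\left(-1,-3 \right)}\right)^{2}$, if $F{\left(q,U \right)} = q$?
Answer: $1$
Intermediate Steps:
$\left(0 + F{\left(-1,-3 \right)}\right)^{2} = \left(0 - 1\right)^{2} = \left(-1\right)^{2} = 1$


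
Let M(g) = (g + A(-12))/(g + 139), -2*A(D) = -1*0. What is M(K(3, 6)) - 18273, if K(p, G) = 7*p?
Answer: -2923659/160 ≈ -18273.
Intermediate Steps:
A(D) = 0 (A(D) = -(-1)*0/2 = -½*0 = 0)
M(g) = g/(139 + g) (M(g) = (g + 0)/(g + 139) = g/(139 + g))
M(K(3, 6)) - 18273 = (7*3)/(139 + 7*3) - 18273 = 21/(139 + 21) - 18273 = 21/160 - 18273 = -2923659/160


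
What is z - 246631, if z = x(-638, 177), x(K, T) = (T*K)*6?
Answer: -924187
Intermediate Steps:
x(K, T) = 6*K*T (x(K, T) = (K*T)*6 = 6*K*T)
z = -677556 (z = 6*(-638)*177 = -677556)
z - 246631 = -677556 - 246631 = -924187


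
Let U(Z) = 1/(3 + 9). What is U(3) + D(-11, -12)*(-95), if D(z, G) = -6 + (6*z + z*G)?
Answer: -68399/12 ≈ -5699.9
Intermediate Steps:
U(Z) = 1/12
D(z, G) = -6 + 6*z + G*z (D(z, G) = -6 + (6*z + G*z) = -6 + 6*z + G*z)
U(3) + D(-11, -12)*(-95) = 1/12 + (-6 + 6*(-11) - 12*(-11))*(-95) = 1/12 + (-6 - 66 + 132)*(-95) = 1/12 + 60*(-95) = 1/12 - 5700 = -68399/12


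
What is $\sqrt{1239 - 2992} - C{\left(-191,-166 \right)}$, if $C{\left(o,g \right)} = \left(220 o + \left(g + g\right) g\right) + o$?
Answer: $-12901 + i \sqrt{1753} \approx -12901.0 + 41.869 i$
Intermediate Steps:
$C{\left(o,g \right)} = 2 g^{2} + 221 o$ ($C{\left(o,g \right)} = \left(220 o + 2 g g\right) + o = \left(220 o + 2 g^{2}\right) + o = \left(2 g^{2} + 220 o\right) + o = 2 g^{2} + 221 o$)
$\sqrt{1239 - 2992} - C{\left(-191,-166 \right)} = \sqrt{1239 - 2992} - \left(2 \left(-166\right)^{2} + 221 \left(-191\right)\right) = \sqrt{-1753} - \left(2 \cdot 27556 - 42211\right) = i \sqrt{1753} - \left(55112 - 42211\right) = i \sqrt{1753} - 12901 = -12901 + i \sqrt{1753}$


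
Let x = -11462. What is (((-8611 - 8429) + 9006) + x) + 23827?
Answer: 4331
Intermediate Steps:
(((-8611 - 8429) + 9006) + x) + 23827 = (((-8611 - 8429) + 9006) - 11462) + 23827 = ((-17040 + 9006) - 11462) + 23827 = (-8034 - 11462) + 23827 = -19496 + 23827 = 4331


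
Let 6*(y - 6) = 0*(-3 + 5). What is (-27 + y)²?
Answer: 441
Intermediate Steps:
y = 6 (y = 6 + (0*(-3 + 5))/6 = 6 + (0*2)/6 = 6 + (⅙)*0 = 6 + 0 = 6)
(-27 + y)² = (-27 + 6)² = (-21)² = 441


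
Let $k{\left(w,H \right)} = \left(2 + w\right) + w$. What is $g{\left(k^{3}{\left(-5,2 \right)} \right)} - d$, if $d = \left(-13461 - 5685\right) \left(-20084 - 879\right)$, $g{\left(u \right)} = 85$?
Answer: $-401357513$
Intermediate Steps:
$k{\left(w,H \right)} = 2 + 2 w$
$d = 401357598$ ($d = \left(-19146\right) \left(-20963\right) = 401357598$)
$g{\left(k^{3}{\left(-5,2 \right)} \right)} - d = 85 - 401357598 = -401357513$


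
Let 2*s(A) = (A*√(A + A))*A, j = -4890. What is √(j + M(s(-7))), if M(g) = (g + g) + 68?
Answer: √(-4822 + 49*I*√14) ≈ 1.32 + 69.453*I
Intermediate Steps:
s(A) = √2*A^(5/2)/2 (s(A) = ((A*√(A + A))*A)/2 = ((A*√(2*A))*A)/2 = ((A*(√2*√A))*A)/2 = ((√2*A^(3/2))*A)/2 = (√2*A^(5/2))/2 = √2*A^(5/2)/2)
M(g) = 68 + 2*g (M(g) = 2*g + 68 = 68 + 2*g)
√(j + M(s(-7))) = √(-4890 + (68 + 2*(√2*(-7)^(5/2)/2))) = √(-4890 + (68 + 2*(√2*(49*I*√7)/2))) = √(-4890 + (68 + 2*(49*I*√14/2))) = √(-4890 + (68 + 49*I*√14)) = √(-4822 + 49*I*√14)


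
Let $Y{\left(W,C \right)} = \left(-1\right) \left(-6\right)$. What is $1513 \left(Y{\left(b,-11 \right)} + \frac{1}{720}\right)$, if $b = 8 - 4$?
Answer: $\frac{6537673}{720} \approx 9080.1$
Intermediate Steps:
$b = 4$
$Y{\left(W,C \right)} = 6$
$1513 \left(Y{\left(b,-11 \right)} + \frac{1}{720}\right) = 1513 \left(6 + \frac{1}{720}\right) = 1513 \cdot \frac{4321}{720} = \frac{6537673}{720}$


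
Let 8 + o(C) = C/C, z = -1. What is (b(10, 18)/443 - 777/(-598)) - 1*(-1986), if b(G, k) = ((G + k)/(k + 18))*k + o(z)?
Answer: 526467601/264914 ≈ 1987.3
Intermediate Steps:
o(C) = -7 (o(C) = -8 + C/C = -8 + 1 = -7)
b(G, k) = -7 + k*(G + k)/(18 + k) (b(G, k) = ((G + k)/(k + 18))*k - 7 = ((G + k)/(18 + k))*k - 7 = k*(G + k)/(18 + k) - 7 = -7 + k*(G + k)/(18 + k))
(b(10, 18)/443 - 777/(-598)) - 1*(-1986) = (((-126 + 18**2 - 7*18 + 10*18)/(18 + 18))/443 - 777/(-598)) - 1*(-1986) = (((-126 + 324 - 126 + 180)/36)*(1/443) - 777*(-1/598)) + 1986 = (((1/36)*252)*(1/443) + 777/598) + 1986 = (7*(1/443) + 777/598) + 1986 = (7/443 + 777/598) + 1986 = 348397/264914 + 1986 = 526467601/264914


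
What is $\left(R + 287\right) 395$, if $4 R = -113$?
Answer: $\frac{408825}{4} \approx 1.0221 \cdot 10^{5}$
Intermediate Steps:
$R = - \frac{113}{4}$ ($R = \frac{1}{4} \left(-113\right) = - \frac{113}{4} \approx -28.25$)
$\left(R + 287\right) 395 = \left(- \frac{113}{4} + 287\right) 395 = \frac{1035}{4} \cdot 395 = \frac{408825}{4}$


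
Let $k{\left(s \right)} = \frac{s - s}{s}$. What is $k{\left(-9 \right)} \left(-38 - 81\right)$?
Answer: $0$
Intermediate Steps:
$k{\left(s \right)} = 0$ ($k{\left(s \right)} = \frac{0}{s} = 0$)
$k{\left(-9 \right)} \left(-38 - 81\right) = 0 \left(-38 - 81\right) = 0 \left(-119\right) = 0$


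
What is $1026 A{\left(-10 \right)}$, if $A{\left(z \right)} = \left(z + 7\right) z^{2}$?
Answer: $-307800$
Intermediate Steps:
$A{\left(z \right)} = z^{2} \left(7 + z\right)$ ($A{\left(z \right)} = \left(7 + z\right) z^{2} = z^{2} \left(7 + z\right)$)
$1026 A{\left(-10 \right)} = 1026 \left(-10\right)^{2} \left(7 - 10\right) = 1026 \cdot 100 \left(-3\right) = 1026 \left(-300\right) = -307800$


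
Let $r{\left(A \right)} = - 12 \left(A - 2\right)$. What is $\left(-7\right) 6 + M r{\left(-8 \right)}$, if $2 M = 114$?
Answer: $6798$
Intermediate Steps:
$M = 57$ ($M = \frac{1}{2} \cdot 114 = 57$)
$r{\left(A \right)} = 24 - 12 A$ ($r{\left(A \right)} = - 12 \left(-2 + A\right) = 24 - 12 A$)
$\left(-7\right) 6 + M r{\left(-8 \right)} = \left(-7\right) 6 + 57 \left(24 - -96\right) = -42 + 57 \left(24 + 96\right) = -42 + 57 \cdot 120 = -42 + 6840 = 6798$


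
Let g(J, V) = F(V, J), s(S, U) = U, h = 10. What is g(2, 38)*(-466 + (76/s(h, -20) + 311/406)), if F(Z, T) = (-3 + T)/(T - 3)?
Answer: -952139/2030 ≈ -469.03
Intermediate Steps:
F(Z, T) = 1 (F(Z, T) = (-3 + T)/(-3 + T) = 1)
g(J, V) = 1
g(2, 38)*(-466 + (76/s(h, -20) + 311/406)) = 1*(-466 + (76/(-20) + 311/406)) = 1*(-466 + (76*(-1/20) + 311*(1/406))) = 1*(-466 + (-19/5 + 311/406)) = 1*(-466 - 6159/2030) = 1*(-952139/2030) = -952139/2030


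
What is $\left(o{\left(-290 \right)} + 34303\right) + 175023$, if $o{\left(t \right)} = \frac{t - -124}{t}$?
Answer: $\frac{30352353}{145} \approx 2.0933 \cdot 10^{5}$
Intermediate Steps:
$o{\left(t \right)} = \frac{124 + t}{t}$ ($o{\left(t \right)} = \frac{t + 124}{t} = \frac{124 + t}{t}$)
$\left(o{\left(-290 \right)} + 34303\right) + 175023 = \left(\frac{124 - 290}{-290} + 34303\right) + 175023 = \left(\left(- \frac{1}{290}\right) \left(-166\right) + 34303\right) + 175023 = \left(\frac{83}{145} + 34303\right) + 175023 = \frac{4974018}{145} + 175023 = \frac{30352353}{145}$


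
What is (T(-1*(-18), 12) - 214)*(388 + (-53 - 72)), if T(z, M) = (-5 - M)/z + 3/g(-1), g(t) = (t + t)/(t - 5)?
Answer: -974941/18 ≈ -54163.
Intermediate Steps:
g(t) = 2*t/(-5 + t) (g(t) = (2*t)/(-5 + t) = 2*t/(-5 + t))
T(z, M) = 9 + (-5 - M)/z (T(z, M) = (-5 - M)/z + 3/((2*(-1)/(-5 - 1))) = (-5 - M)/z + 3/((2*(-1)/(-6))) = (-5 - M)/z + 3/((2*(-1)*(-⅙))) = (-5 - M)/z + 3/(⅓) = (-5 - M)/z + 3*3 = (-5 - M)/z + 9 = 9 + (-5 - M)/z)
(T(-1*(-18), 12) - 214)*(388 + (-53 - 72)) = ((-5 - 1*12 + 9*(-1*(-18)))/((-1*(-18))) - 214)*(388 + (-53 - 72)) = ((-5 - 12 + 9*18)/18 - 214)*(388 - 125) = ((-5 - 12 + 162)/18 - 214)*263 = ((1/18)*145 - 214)*263 = (145/18 - 214)*263 = -3707/18*263 = -974941/18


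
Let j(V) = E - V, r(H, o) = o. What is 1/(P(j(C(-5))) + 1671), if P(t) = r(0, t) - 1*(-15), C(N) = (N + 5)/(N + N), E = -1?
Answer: 1/1685 ≈ 0.00059347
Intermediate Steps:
C(N) = (5 + N)/(2*N) (C(N) = (5 + N)/((2*N)) = (5 + N)*(1/(2*N)) = (5 + N)/(2*N))
j(V) = -1 - V
P(t) = 15 + t (P(t) = t - 1*(-15) = t + 15 = 15 + t)
1/(P(j(C(-5))) + 1671) = 1/((15 + (-1 - (5 - 5)/(2*(-5)))) + 1671) = 1/((15 + (-1 - (-1)*0/(2*5))) + 1671) = 1/((15 + (-1 - 1*0)) + 1671) = 1/((15 + (-1 + 0)) + 1671) = 1/((15 - 1) + 1671) = 1/(14 + 1671) = 1/1685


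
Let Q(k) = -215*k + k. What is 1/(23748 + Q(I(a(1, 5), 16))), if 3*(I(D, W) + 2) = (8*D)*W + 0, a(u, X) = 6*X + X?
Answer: -3/886192 ≈ -3.3853e-6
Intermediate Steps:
a(u, X) = 7*X
I(D, W) = -2 + 8*D*W/3 (I(D, W) = -2 + ((8*D)*W + 0)/3 = -2 + (8*D*W + 0)/3 = -2 + (8*D*W)/3 = -2 + 8*D*W/3)
Q(k) = -214*k
1/(23748 + Q(I(a(1, 5), 16))) = 1/(23748 - 214*(-2 + (8/3)*(7*5)*16)) = 1/(23748 - 214*(-2 + (8/3)*35*16)) = 1/(23748 - 214*(-2 + 4480/3)) = 1/(23748 - 214*4474/3) = 1/(23748 - 957436/3) = 1/(-886192/3) = -3/886192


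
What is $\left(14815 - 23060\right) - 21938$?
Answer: $-30183$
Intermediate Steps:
$\left(14815 - 23060\right) - 21938 = -8245 - 21938 = -30183$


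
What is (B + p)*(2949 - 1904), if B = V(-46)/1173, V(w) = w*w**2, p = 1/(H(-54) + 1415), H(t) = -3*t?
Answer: -367059715/4233 ≈ -86714.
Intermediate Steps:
p = 1/1577 (p = 1/(-3*(-54) + 1415) = 1/(162 + 1415) = 1/1577 ≈ 0.00063412)
V(w) = w**3
B = -4232/51 (B = (-46)**3/1173 = -97336*1/1173 = -4232/51 ≈ -82.980)
(B + p)*(2949 - 1904) = (-4232/51 + 1/1577)*(2949 - 1904) = -6673813/80427*1045 = -367059715/4233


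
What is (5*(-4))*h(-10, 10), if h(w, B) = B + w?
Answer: 0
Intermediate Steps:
(5*(-4))*h(-10, 10) = (5*(-4))*(10 - 10) = -20*0 = 0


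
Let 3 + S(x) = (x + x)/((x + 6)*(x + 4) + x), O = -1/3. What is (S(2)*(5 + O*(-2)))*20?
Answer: -4964/15 ≈ -330.93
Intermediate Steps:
O = -1/3 (O = -1*1/3 = -1/3 ≈ -0.33333)
S(x) = -3 + 2*x/(x + (4 + x)*(6 + x)) (S(x) = -3 + (x + x)/((x + 6)*(x + 4) + x) = -3 + (2*x)/((6 + x)*(4 + x) + x) = -3 + (2*x)/((4 + x)*(6 + x) + x) = -3 + (2*x)/(x + (4 + x)*(6 + x)) = -3 + 2*x/(x + (4 + x)*(6 + x)))
(S(2)*(5 + O*(-2)))*20 = (((-72 - 31*2 - 3*2**2)/(24 + 2**2 + 11*2))*(5 - 1/3*(-2)))*20 = (((-72 - 62 - 3*4)/(24 + 4 + 22))*(5 + 2/3))*20 = (((-72 - 62 - 12)/50)*(17/3))*20 = (((1/50)*(-146))*(17/3))*20 = -73/25*17/3*20 = -1241/75*20 = -4964/15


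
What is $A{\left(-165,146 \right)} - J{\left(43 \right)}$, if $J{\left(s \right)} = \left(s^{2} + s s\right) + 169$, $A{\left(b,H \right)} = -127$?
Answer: $-3994$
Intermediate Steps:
$J{\left(s \right)} = 169 + 2 s^{2}$ ($J{\left(s \right)} = \left(s^{2} + s^{2}\right) + 169 = 2 s^{2} + 169 = 169 + 2 s^{2}$)
$A{\left(-165,146 \right)} - J{\left(43 \right)} = -127 - \left(169 + 2 \cdot 43^{2}\right) = -127 - \left(169 + 2 \cdot 1849\right) = -127 - \left(169 + 3698\right) = -127 - 3867 = -3994$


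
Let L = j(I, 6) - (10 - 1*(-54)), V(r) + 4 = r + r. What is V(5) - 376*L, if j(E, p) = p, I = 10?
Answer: 21814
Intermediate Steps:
V(r) = -4 + 2*r (V(r) = -4 + (r + r) = -4 + 2*r)
L = -58 (L = 6 - (10 - 1*(-54)) = 6 - (10 + 54) = 6 - 1*64 = 6 - 64 = -58)
V(5) - 376*L = (-4 + 2*5) - 376*(-58) = (-4 + 10) + 21808 = 6 + 21808 = 21814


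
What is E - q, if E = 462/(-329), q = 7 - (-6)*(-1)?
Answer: -113/47 ≈ -2.4043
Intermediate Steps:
q = 1 (q = 7 - 6*1 = 7 - 6 = 1)
E = -66/47 (E = 462*(-1/329) = -66/47 ≈ -1.4043)
E - q = -66/47 - 1*1 = -66/47 - 1 = -113/47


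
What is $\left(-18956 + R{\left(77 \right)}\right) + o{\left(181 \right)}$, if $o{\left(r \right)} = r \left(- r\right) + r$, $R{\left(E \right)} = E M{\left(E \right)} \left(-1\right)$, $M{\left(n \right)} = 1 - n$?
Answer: $-45684$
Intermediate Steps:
$R{\left(E \right)} = - E \left(1 - E\right)$ ($R{\left(E \right)} = E \left(1 - E\right) \left(-1\right) = - E \left(1 - E\right)$)
$o{\left(r \right)} = r - r^{2}$ ($o{\left(r \right)} = - r^{2} + r = r - r^{2}$)
$\left(-18956 + R{\left(77 \right)}\right) + o{\left(181 \right)} = \left(-18956 + 77 \left(-1 + 77\right)\right) + 181 \left(1 - 181\right) = \left(-18956 + 77 \cdot 76\right) + 181 \left(1 - 181\right) = \left(-18956 + 5852\right) + 181 \left(-180\right) = -13104 - 32580 = -45684$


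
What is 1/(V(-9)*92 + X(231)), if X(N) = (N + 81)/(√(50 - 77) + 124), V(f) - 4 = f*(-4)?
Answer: 886277/3263725441 + 117*I*√3/26109803528 ≈ 0.00027155 + 7.7615e-9*I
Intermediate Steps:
V(f) = 4 - 4*f (V(f) = 4 + f*(-4) = 4 - 4*f)
X(N) = (81 + N)/(124 + 3*I*√3) (X(N) = (81 + N)/(√(-27) + 124) = (81 + N)/(3*I*√3 + 124) = (81 + N)/(124 + 3*I*√3))
1/(V(-9)*92 + X(231)) = 1/((4 - 4*(-9))*92 + (10044/15403 + (124/15403)*231 - 243*I*√3/15403 - 3/15403*I*231*√3)) = 1/((4 + 36)*92 + (10044/15403 + 28644/15403 - 243*I*√3/15403 - 693*I*√3/15403)) = 1/(40*92 + (38688/15403 - 936*I*√3/15403)) = 1/(3680 + (38688/15403 - 936*I*√3/15403)) = 1/(56721728/15403 - 936*I*√3/15403)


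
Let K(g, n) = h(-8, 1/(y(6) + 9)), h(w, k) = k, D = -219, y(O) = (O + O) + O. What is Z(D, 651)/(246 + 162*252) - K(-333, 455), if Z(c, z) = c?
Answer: -15661/369630 ≈ -0.042369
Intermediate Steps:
y(O) = 3*O (y(O) = 2*O + O = 3*O)
K(g, n) = 1/27 (K(g, n) = 1/(3*6 + 9) = 1/(18 + 9) = 1/27)
Z(D, 651)/(246 + 162*252) - K(-333, 455) = -219/(246 + 162*252) - 1*1/27 = -219/(246 + 40824) - 1/27 = -219/41070 - 1/27 = -219*1/41070 - 1/27 = -73/13690 - 1/27 = -15661/369630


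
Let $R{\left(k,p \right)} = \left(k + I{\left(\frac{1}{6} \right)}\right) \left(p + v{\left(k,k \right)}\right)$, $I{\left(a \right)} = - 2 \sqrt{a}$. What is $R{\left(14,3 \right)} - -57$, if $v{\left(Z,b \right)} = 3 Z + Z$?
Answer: $883 - \frac{59 \sqrt{6}}{3} \approx 834.83$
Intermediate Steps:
$v{\left(Z,b \right)} = 4 Z$
$R{\left(k,p \right)} = \left(k - \frac{\sqrt{6}}{3}\right) \left(p + 4 k\right)$ ($R{\left(k,p \right)} = \left(k - 2 \sqrt{\frac{1}{6}}\right) \left(p + 4 k\right) = \left(k - \frac{2}{\sqrt{6}}\right) \left(p + 4 k\right) = \left(k - 2 \frac{\sqrt{6}}{6}\right) \left(p + 4 k\right) = \left(k - \frac{\sqrt{6}}{3}\right) \left(p + 4 k\right)$)
$R{\left(14,3 \right)} - -57 = \left(4 \cdot 14^{2} + 14 \cdot 3 - \frac{56 \sqrt{6}}{3} - 1 \sqrt{6}\right) - -57 = \left(4 \cdot 196 + 42 - \frac{56 \sqrt{6}}{3} - \sqrt{6}\right) + 57 = \left(784 + 42 - \frac{56 \sqrt{6}}{3} - \sqrt{6}\right) + 57 = \left(826 - \frac{59 \sqrt{6}}{3}\right) + 57 = 883 - \frac{59 \sqrt{6}}{3}$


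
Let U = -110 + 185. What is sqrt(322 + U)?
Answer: sqrt(397) ≈ 19.925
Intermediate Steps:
U = 75
sqrt(322 + U) = sqrt(322 + 75) = sqrt(397)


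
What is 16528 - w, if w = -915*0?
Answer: 16528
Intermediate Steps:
w = 0
16528 - w = 16528 - 1*0 = 16528 + 0 = 16528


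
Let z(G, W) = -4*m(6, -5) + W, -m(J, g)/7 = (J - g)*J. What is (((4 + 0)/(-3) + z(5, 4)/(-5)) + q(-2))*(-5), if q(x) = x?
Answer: 5606/3 ≈ 1868.7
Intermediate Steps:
m(J, g) = -7*J*(J - g) (m(J, g) = -7*(J - g)*J = -7*J*(J - g))
z(G, W) = 1848 + W (z(G, W) = -28*6*(-5 - 1*6) + W = -28*6*(-5 - 6) + W = -28*6*(-11) + W = -4*(-462) + W = 1848 + W)
(((4 + 0)/(-3) + z(5, 4)/(-5)) + q(-2))*(-5) = (((4 + 0)/(-3) + (1848 + 4)/(-5)) - 2)*(-5) = ((4*(-1/3) + 1852*(-1/5)) - 2)*(-5) = ((-4/3 - 1852/5) - 2)*(-5) = (-5576/15 - 2)*(-5) = -5606/15*(-5) = 5606/3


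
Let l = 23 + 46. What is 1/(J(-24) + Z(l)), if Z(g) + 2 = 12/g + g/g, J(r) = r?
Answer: -23/571 ≈ -0.040280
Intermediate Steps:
l = 69
Z(g) = -1 + 12/g (Z(g) = -2 + (12/g + g/g) = -2 + (12/g + 1) = -2 + (1 + 12/g) = -1 + 12/g)
1/(J(-24) + Z(l)) = 1/(-24 + (12 - 1*69)/69) = 1/(-24 + (12 - 69)/69) = 1/(-24 + (1/69)*(-57)) = 1/(-24 - 19/23) = 1/(-571/23) = -23/571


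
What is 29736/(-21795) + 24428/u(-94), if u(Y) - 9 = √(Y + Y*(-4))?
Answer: -533072364/486755 + 24428*√282/201 ≈ 945.72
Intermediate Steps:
u(Y) = 9 + √3*√(-Y) (u(Y) = 9 + √(Y + Y*(-4)) = 9 + √(Y - 4*Y) = 9 + √(-3*Y) = 9 + √3*√(-Y))
29736/(-21795) + 24428/u(-94) = 29736/(-21795) + 24428/(9 + √3*√(-1*(-94))) = 29736*(-1/21795) + 24428/(9 + √3*√94) = -9912/7265 + 24428/(9 + √282)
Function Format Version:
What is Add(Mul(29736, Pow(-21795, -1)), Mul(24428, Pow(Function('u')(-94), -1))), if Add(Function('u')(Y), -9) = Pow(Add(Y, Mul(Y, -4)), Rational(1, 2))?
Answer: Add(Rational(-533072364, 486755), Mul(Rational(24428, 201), Pow(282, Rational(1, 2)))) ≈ 945.72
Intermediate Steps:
Function('u')(Y) = Add(9, Mul(Pow(3, Rational(1, 2)), Pow(Mul(-1, Y), Rational(1, 2)))) (Function('u')(Y) = Add(9, Pow(Add(Y, Mul(Y, -4)), Rational(1, 2))) = Add(9, Pow(Add(Y, Mul(-4, Y)), Rational(1, 2))) = Add(9, Pow(Mul(-3, Y), Rational(1, 2))) = Add(9, Mul(Pow(3, Rational(1, 2)), Pow(Mul(-1, Y), Rational(1, 2)))))
Add(Mul(29736, Pow(-21795, -1)), Mul(24428, Pow(Function('u')(-94), -1))) = Add(Mul(29736, Pow(-21795, -1)), Mul(24428, Pow(Add(9, Mul(Pow(3, Rational(1, 2)), Pow(Mul(-1, -94), Rational(1, 2)))), -1))) = Add(Mul(29736, Rational(-1, 21795)), Mul(24428, Pow(Add(9, Mul(Pow(3, Rational(1, 2)), Pow(94, Rational(1, 2)))), -1))) = Add(Rational(-9912, 7265), Mul(24428, Pow(Add(9, Pow(282, Rational(1, 2))), -1)))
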